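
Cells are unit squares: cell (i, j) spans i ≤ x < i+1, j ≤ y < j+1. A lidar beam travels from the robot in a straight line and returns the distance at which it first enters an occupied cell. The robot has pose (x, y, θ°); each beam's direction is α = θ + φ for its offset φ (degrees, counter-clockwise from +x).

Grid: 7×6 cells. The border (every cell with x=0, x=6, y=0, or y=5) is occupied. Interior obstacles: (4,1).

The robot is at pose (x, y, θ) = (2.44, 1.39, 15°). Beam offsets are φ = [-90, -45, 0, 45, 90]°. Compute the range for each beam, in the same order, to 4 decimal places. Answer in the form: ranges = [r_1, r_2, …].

ranges = [0.4038, 0.7800, 1.6150, 4.1685, 3.7373]

beam 1: φ=-90°, α=285°
  dir = (cos 285°, sin 285°) = (0.2588, -0.9659); from cell (2,1)
  next x-line at t=2.1637, next y-line at t=0.4038; Δt_x=3.8637, Δt_y=1.0353
    y: enter (2,0) at t=0.4038 ← occupied
  → r_1 = 0.4038
beam 2: φ=-45°, α=330°
  dir = (cos 330°, sin 330°) = (0.8660, -0.5000); from cell (2,1)
  next x-line at t=0.6466, next y-line at t=0.7800; Δt_x=1.1547, Δt_y=2.0000
    x: enter (3,1) at t=0.6466
    y: enter (3,0) at t=0.7800 ← occupied
  → r_2 = 0.7800
beam 3: φ=0°, α=15°
  dir = (cos 15°, sin 15°) = (0.9659, 0.2588); from cell (2,1)
  next x-line at t=0.5798, next y-line at t=2.3569; Δt_x=1.0353, Δt_y=3.8637
    x: enter (3,1) at t=0.5798
    x: enter (4,1) at t=1.6150 ← occupied
  → r_3 = 1.6150
beam 4: φ=45°, α=60°
  dir = (cos 60°, sin 60°) = (0.5000, 0.8660); from cell (2,1)
  next x-line at t=1.1200, next y-line at t=0.7044; Δt_x=2.0000, Δt_y=1.1547
    y: enter (2,2) at t=0.7044
    x: enter (3,2) at t=1.1200
    y: enter (3,3) at t=1.8591
    y: enter (3,4) at t=3.0138
    x: enter (4,4) at t=3.1200
    y: enter (4,5) at t=4.1685 ← occupied
  → r_4 = 4.1685
beam 5: φ=90°, α=105°
  dir = (cos 105°, sin 105°) = (-0.2588, 0.9659); from cell (2,1)
  next x-line at t=1.7000, next y-line at t=0.6315; Δt_x=3.8637, Δt_y=1.0353
    y: enter (2,2) at t=0.6315
    y: enter (2,3) at t=1.6668
    x: enter (1,3) at t=1.7000
    y: enter (1,4) at t=2.7021
    y: enter (1,5) at t=3.7373 ← occupied
  → r_5 = 3.7373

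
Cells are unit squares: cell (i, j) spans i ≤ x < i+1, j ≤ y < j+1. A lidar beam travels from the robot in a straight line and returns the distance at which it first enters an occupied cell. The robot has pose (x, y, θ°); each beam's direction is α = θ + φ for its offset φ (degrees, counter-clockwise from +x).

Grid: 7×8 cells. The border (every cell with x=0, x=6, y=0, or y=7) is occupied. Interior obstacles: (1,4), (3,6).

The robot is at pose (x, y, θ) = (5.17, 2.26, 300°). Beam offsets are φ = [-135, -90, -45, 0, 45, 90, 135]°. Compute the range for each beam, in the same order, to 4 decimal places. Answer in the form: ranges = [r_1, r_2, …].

ranges = [4.3171, 2.5200, 1.3044, 1.4549, 0.8593, 0.9584, 3.2069]

beam 1: φ=-135°, α=165°
  dir = (cos 165°, sin 165°) = (-0.9659, 0.2588); from cell (5,2)
  next x-line at t=0.1760, next y-line at t=2.8591; Δt_x=1.0353, Δt_y=3.8637
    x: enter (4,2) at t=0.1760
    x: enter (3,2) at t=1.2113
    x: enter (2,2) at t=2.2465
    y: enter (2,3) at t=2.8591
    x: enter (1,3) at t=3.2818
    x: enter (0,3) at t=4.3171 ← occupied
  → r_1 = 4.3171
beam 2: φ=-90°, α=210°
  dir = (cos 210°, sin 210°) = (-0.8660, -0.5000); from cell (5,2)
  next x-line at t=0.1963, next y-line at t=0.5200; Δt_x=1.1547, Δt_y=2.0000
    x: enter (4,2) at t=0.1963
    y: enter (4,1) at t=0.5200
    x: enter (3,1) at t=1.3510
    x: enter (2,1) at t=2.5057
    y: enter (2,0) at t=2.5200 ← occupied
  → r_2 = 2.5200
beam 3: φ=-45°, α=255°
  dir = (cos 255°, sin 255°) = (-0.2588, -0.9659); from cell (5,2)
  next x-line at t=0.6568, next y-line at t=0.2692; Δt_x=3.8637, Δt_y=1.0353
    y: enter (5,1) at t=0.2692
    x: enter (4,1) at t=0.6568
    y: enter (4,0) at t=1.3044 ← occupied
  → r_3 = 1.3044
beam 4: φ=0°, α=300°
  dir = (cos 300°, sin 300°) = (0.5000, -0.8660); from cell (5,2)
  next x-line at t=1.6600, next y-line at t=0.3002; Δt_x=2.0000, Δt_y=1.1547
    y: enter (5,1) at t=0.3002
    y: enter (5,0) at t=1.4549 ← occupied
  → r_4 = 1.4549
beam 5: φ=45°, α=345°
  dir = (cos 345°, sin 345°) = (0.9659, -0.2588); from cell (5,2)
  next x-line at t=0.8593, next y-line at t=1.0046; Δt_x=1.0353, Δt_y=3.8637
    x: enter (6,2) at t=0.8593 ← occupied
  → r_5 = 0.8593
beam 6: φ=90°, α=30°
  dir = (cos 30°, sin 30°) = (0.8660, 0.5000); from cell (5,2)
  next x-line at t=0.9584, next y-line at t=1.4800; Δt_x=1.1547, Δt_y=2.0000
    x: enter (6,2) at t=0.9584 ← occupied
  → r_6 = 0.9584
beam 7: φ=135°, α=75°
  dir = (cos 75°, sin 75°) = (0.2588, 0.9659); from cell (5,2)
  next x-line at t=3.2069, next y-line at t=0.7661; Δt_x=3.8637, Δt_y=1.0353
    y: enter (5,3) at t=0.7661
    y: enter (5,4) at t=1.8014
    y: enter (5,5) at t=2.8367
    x: enter (6,5) at t=3.2069 ← occupied
  → r_7 = 3.2069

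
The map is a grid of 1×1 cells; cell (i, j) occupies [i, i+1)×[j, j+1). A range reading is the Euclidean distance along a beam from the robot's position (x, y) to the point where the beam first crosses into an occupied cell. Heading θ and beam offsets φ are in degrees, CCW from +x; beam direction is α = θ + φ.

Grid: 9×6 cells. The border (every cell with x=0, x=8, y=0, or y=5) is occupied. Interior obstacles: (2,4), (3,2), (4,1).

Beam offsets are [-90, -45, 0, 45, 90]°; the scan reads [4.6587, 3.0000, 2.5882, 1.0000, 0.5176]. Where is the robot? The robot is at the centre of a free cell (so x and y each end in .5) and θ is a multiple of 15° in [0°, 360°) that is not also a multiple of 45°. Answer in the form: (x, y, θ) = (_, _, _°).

Enumerate (i+0.5, j+0.5, θ) over the 25 free cells and 16 admissible headings. For each, cast all 5 beams and compare to the given ranges.
  (7.5, 2.5, 60°): beam 1 = 0.5774 ≠ 4.6587 ✗
  (7.5, 2.5, 255°): beam 1 = 6.7293 ≠ 4.6587 ✗
  (4.5, 3.5, 330°): beam 1 = 1.0000 ≠ 4.6587 ✗
  (1.5, 3.5, 165°): beam 1 = 1.5529 ≠ 4.6587 ✗
  …
  (7.5, 3.5, 255°): r_1=4.6587, r_2=3.0000, r_3=2.5882, r_4=1.0000, r_5=0.5176 — all match ✓
No second candidate reproduces the full scan.

(x, y, θ) = (7.5, 3.5, 255°)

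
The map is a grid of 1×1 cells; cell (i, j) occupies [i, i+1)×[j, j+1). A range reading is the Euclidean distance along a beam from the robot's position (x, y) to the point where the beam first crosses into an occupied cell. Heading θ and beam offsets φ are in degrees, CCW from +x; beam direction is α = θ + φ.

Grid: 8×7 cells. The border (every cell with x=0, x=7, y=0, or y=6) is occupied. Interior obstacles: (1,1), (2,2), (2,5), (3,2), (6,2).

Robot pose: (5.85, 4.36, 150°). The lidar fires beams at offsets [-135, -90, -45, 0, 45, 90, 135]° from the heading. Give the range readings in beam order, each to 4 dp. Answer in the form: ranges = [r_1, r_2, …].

ranges = [1.1906, 1.8937, 1.6979, 3.2800, 5.0211, 3.8798, 1.4080]

beam 1: φ=-135°, α=15°
  d=(0.9659,0.2588)  start (5,4)  tX=0.1553 tY=2.4728  stride 1/|dx|=1.0353 1/|dy|=3.8637
    cross x-line → (6,4), t=0.1553
    cross x-line → (7,4), t=1.1906 (wall)
  → r_1 = 1.1906
beam 2: φ=-90°, α=60°
  d=(0.5000,0.8660)  start (5,4)  tX=0.3000 tY=0.7390  stride 1/|dx|=2.0000 1/|dy|=1.1547
    cross x-line → (6,4), t=0.3000
    cross y-line → (6,5), t=0.7390
    cross y-line → (6,6), t=1.8937 (wall)
  → r_2 = 1.8937
beam 3: φ=-45°, α=105°
  d=(-0.2588,0.9659)  start (5,4)  tX=3.2841 tY=0.6626  stride 1/|dx|=3.8637 1/|dy|=1.0353
    cross y-line → (5,5), t=0.6626
    cross y-line → (5,6), t=1.6979 (wall)
  → r_3 = 1.6979
beam 4: φ=0°, α=150°
  d=(-0.8660,0.5000)  start (5,4)  tX=0.9815 tY=1.2800  stride 1/|dx|=1.1547 1/|dy|=2.0000
    cross x-line → (4,4), t=0.9815
    cross y-line → (4,5), t=1.2800
    cross x-line → (3,5), t=2.1362
    cross y-line → (3,6), t=3.2800 (wall)
  → r_4 = 3.2800
beam 5: φ=45°, α=195°
  d=(-0.9659,-0.2588)  start (5,4)  tX=0.8800 tY=1.3909  stride 1/|dx|=1.0353 1/|dy|=3.8637
    cross x-line → (4,4), t=0.8800
    cross y-line → (4,3), t=1.3909
    cross x-line → (3,3), t=1.9153
    cross x-line → (2,3), t=2.9505
    cross x-line → (1,3), t=3.9858
    cross x-line → (0,3), t=5.0211 (wall)
  → r_5 = 5.0211
beam 6: φ=90°, α=240°
  d=(-0.5000,-0.8660)  start (5,4)  tX=1.7000 tY=0.4157  stride 1/|dx|=2.0000 1/|dy|=1.1547
    cross y-line → (5,3), t=0.4157
    cross y-line → (5,2), t=1.5704
    cross x-line → (4,2), t=1.7000
    cross y-line → (4,1), t=2.7251
    cross x-line → (3,1), t=3.7000
    cross y-line → (3,0), t=3.8798 (wall)
  → r_6 = 3.8798
beam 7: φ=135°, α=285°
  d=(0.2588,-0.9659)  start (5,4)  tX=0.5796 tY=0.3727  stride 1/|dx|=3.8637 1/|dy|=1.0353
    cross y-line → (5,3), t=0.3727
    cross x-line → (6,3), t=0.5796
    cross y-line → (6,2), t=1.4080 (wall)
  → r_7 = 1.4080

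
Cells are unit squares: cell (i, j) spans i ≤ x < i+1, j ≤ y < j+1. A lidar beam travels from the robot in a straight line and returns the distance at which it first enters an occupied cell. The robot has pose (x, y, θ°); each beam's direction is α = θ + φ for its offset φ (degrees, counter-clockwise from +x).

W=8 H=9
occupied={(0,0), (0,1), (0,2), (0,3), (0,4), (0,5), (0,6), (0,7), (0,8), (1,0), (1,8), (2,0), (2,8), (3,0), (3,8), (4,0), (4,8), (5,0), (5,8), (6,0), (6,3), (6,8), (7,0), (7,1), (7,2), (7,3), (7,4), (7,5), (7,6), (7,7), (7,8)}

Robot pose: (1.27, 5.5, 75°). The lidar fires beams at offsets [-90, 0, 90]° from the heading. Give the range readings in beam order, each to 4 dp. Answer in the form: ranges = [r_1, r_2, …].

beam 1: φ=-90°, α=345°
  dir = (cos 345°, sin 345°) = (0.9659, -0.2588); from cell (1,5)
  next x-line at t=0.7558, next y-line at t=1.9319; Δt_x=1.0353, Δt_y=3.8637
    x: enter (2,5) at t=0.7558
    x: enter (3,5) at t=1.7910
    y: enter (3,4) at t=1.9319
    x: enter (4,4) at t=2.8263
    x: enter (5,4) at t=3.8616
    x: enter (6,4) at t=4.8969
    y: enter (6,3) at t=5.7956 ← occupied
  → r_1 = 5.7956
beam 2: φ=0°, α=75°
  dir = (cos 75°, sin 75°) = (0.2588, 0.9659); from cell (1,5)
  next x-line at t=2.8205, next y-line at t=0.5176; Δt_x=3.8637, Δt_y=1.0353
    y: enter (1,6) at t=0.5176
    y: enter (1,7) at t=1.5529
    y: enter (1,8) at t=2.5882 ← occupied
  → r_2 = 2.5882
beam 3: φ=90°, α=165°
  dir = (cos 165°, sin 165°) = (-0.9659, 0.2588); from cell (1,5)
  next x-line at t=0.2795, next y-line at t=1.9319; Δt_x=1.0353, Δt_y=3.8637
    x: enter (0,5) at t=0.2795 ← occupied
  → r_3 = 0.2795

ranges = [5.7956, 2.5882, 0.2795]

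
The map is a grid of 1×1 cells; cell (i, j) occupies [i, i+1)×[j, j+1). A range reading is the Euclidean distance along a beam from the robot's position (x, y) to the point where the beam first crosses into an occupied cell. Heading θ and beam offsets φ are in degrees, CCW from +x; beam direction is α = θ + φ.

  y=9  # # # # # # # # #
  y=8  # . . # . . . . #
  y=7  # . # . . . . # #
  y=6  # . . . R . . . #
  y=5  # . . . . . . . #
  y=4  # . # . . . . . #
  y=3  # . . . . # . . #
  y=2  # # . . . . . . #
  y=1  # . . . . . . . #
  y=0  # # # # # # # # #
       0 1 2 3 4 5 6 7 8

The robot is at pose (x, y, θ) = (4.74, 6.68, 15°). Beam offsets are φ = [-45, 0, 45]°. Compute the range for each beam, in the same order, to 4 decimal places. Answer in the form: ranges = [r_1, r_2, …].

ranges = [3.7643, 2.3397, 2.6789]

beam 1: φ=-45°, α=330°
  dir = (cos 330°, sin 330°) = (0.8660, -0.5000); from cell (4,6)
  next x-line at t=0.3002, next y-line at t=1.3600; Δt_x=1.1547, Δt_y=2.0000
    x: enter (5,6) at t=0.3002
    y: enter (5,5) at t=1.3600
    x: enter (6,5) at t=1.4549
    x: enter (7,5) at t=2.6096
    y: enter (7,4) at t=3.3600
    x: enter (8,4) at t=3.7643 ← occupied
  → r_1 = 3.7643
beam 2: φ=0°, α=15°
  dir = (cos 15°, sin 15°) = (0.9659, 0.2588); from cell (4,6)
  next x-line at t=0.2692, next y-line at t=1.2364; Δt_x=1.0353, Δt_y=3.8637
    x: enter (5,6) at t=0.2692
    y: enter (5,7) at t=1.2364
    x: enter (6,7) at t=1.3044
    x: enter (7,7) at t=2.3397 ← occupied
  → r_2 = 2.3397
beam 3: φ=45°, α=60°
  dir = (cos 60°, sin 60°) = (0.5000, 0.8660); from cell (4,6)
  next x-line at t=0.5200, next y-line at t=0.3695; Δt_x=2.0000, Δt_y=1.1547
    y: enter (4,7) at t=0.3695
    x: enter (5,7) at t=0.5200
    y: enter (5,8) at t=1.5242
    x: enter (6,8) at t=2.5200
    y: enter (6,9) at t=2.6789 ← occupied
  → r_3 = 2.6789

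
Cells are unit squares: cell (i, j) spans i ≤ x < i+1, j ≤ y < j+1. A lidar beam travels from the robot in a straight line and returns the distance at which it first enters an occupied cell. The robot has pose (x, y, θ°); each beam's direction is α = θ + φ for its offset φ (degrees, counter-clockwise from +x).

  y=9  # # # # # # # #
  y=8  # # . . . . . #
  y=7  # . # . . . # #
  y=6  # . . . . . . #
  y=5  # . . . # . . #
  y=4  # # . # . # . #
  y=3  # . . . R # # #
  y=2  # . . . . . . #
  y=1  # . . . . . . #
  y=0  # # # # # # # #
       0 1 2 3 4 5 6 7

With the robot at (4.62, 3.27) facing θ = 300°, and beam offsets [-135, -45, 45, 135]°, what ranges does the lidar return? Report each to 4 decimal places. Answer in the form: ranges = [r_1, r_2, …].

beam 1: φ=-135°, α=165°
  cosα=-0.9659 sinα=0.2588 | (4,3) | tMaxX 0.6419 tMaxY 2.8205 | tΔX 1.0353 tΔY 3.8637
    t=0.6419 [x] (3,3)
    t=1.6771 [x] (2,3)
    t=2.7124 [x] (1,3)
    t=2.8205 [y] (1,4) — stop
  → r_1 = 2.8205
beam 2: φ=-45°, α=255°
  cosα=-0.2588 sinα=-0.9659 | (4,3) | tMaxX 2.3955 tMaxY 0.2795 | tΔX 3.8637 tΔY 1.0353
    t=0.2795 [y] (4,2)
    t=1.3148 [y] (4,1)
    t=2.3501 [y] (4,0) — stop
  → r_2 = 2.3501
beam 3: φ=45°, α=345°
  cosα=0.9659 sinα=-0.2588 | (4,3) | tMaxX 0.3934 tMaxY 1.0432 | tΔX 1.0353 tΔY 3.8637
    t=0.3934 [x] (5,3) — stop
  → r_3 = 0.3934
beam 4: φ=135°, α=75°
  cosα=0.2588 sinα=0.9659 | (4,3) | tMaxX 1.4682 tMaxY 0.7558 | tΔX 3.8637 tΔY 1.0353
    t=0.7558 [y] (4,4)
    t=1.4682 [x] (5,4) — stop
  → r_4 = 1.4682

ranges = [2.8205, 2.3501, 0.3934, 1.4682]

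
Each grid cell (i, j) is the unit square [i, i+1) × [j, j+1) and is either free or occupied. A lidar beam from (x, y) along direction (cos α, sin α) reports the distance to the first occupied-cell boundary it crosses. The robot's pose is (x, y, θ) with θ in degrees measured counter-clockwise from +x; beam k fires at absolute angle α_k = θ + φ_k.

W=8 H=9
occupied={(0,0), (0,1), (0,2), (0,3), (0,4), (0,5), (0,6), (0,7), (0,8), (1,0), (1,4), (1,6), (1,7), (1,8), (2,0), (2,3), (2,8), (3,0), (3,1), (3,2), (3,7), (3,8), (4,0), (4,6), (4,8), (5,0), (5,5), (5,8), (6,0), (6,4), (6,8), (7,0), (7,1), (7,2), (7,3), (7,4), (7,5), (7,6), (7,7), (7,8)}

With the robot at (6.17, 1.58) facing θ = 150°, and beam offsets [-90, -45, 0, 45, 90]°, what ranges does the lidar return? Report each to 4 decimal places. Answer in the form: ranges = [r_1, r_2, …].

beam 1: φ=-90°, α=60°
  d=(0.5000,0.8660)  start (6,1)  tX=1.6600 tY=0.4850  stride 1/|dx|=2.0000 1/|dy|=1.1547
    cross y-line → (6,2), t=0.4850
    cross y-line → (6,3), t=1.6397
    cross x-line → (7,3), t=1.6600 (wall)
  → r_1 = 1.6600
beam 2: φ=-45°, α=105°
  d=(-0.2588,0.9659)  start (6,1)  tX=0.6568 tY=0.4348  stride 1/|dx|=3.8637 1/|dy|=1.0353
    cross y-line → (6,2), t=0.4348
    cross x-line → (5,2), t=0.6568
    cross y-line → (5,3), t=1.4701
    cross y-line → (5,4), t=2.5054
    cross y-line → (5,5), t=3.5406 (wall)
  → r_2 = 3.5406
beam 3: φ=0°, α=150°
  d=(-0.8660,0.5000)  start (6,1)  tX=0.1963 tY=0.8400  stride 1/|dx|=1.1547 1/|dy|=2.0000
    cross x-line → (5,1), t=0.1963
    cross y-line → (5,2), t=0.8400
    cross x-line → (4,2), t=1.3510
    cross x-line → (3,2), t=2.5057 (wall)
  → r_3 = 2.5057
beam 4: φ=45°, α=195°
  d=(-0.9659,-0.2588)  start (6,1)  tX=0.1760 tY=2.2409  stride 1/|dx|=1.0353 1/|dy|=3.8637
    cross x-line → (5,1), t=0.1760
    cross x-line → (4,1), t=1.2113
    cross y-line → (4,0), t=2.2409 (wall)
  → r_4 = 2.2409
beam 5: φ=90°, α=240°
  d=(-0.5000,-0.8660)  start (6,1)  tX=0.3400 tY=0.6697  stride 1/|dx|=2.0000 1/|dy|=1.1547
    cross x-line → (5,1), t=0.3400
    cross y-line → (5,0), t=0.6697 (wall)
  → r_5 = 0.6697

ranges = [1.6600, 3.5406, 2.5057, 2.2409, 0.6697]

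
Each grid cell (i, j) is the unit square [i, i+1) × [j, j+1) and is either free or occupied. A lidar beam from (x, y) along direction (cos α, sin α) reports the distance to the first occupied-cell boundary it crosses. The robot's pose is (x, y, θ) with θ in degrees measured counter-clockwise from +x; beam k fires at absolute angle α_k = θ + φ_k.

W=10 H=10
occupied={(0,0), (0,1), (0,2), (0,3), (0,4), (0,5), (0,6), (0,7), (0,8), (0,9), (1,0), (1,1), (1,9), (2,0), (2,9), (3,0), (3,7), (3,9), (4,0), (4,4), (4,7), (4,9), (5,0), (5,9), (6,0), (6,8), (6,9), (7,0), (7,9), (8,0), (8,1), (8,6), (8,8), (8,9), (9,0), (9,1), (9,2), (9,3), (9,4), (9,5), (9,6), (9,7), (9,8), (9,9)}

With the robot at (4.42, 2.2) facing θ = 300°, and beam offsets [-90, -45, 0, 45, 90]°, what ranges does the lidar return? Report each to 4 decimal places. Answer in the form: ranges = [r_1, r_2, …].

beam 1: φ=-90°, α=210°
  direction (-0.8660, -0.5000); cell (4,2); t to first gridline: x 0.4850, y 0.4000 (then +1.1547 / +2.0000)
    (4,1) via y @ 0.4000
    (3,1) via x @ 0.4850
    (2,1) via x @ 1.6397
    (2,0) via y @ 2.4000  # hit
  → r_1 = 2.4000
beam 2: φ=-45°, α=255°
  direction (-0.2588, -0.9659); cell (4,2); t to first gridline: x 1.6228, y 0.2071 (then +3.8637 / +1.0353)
    (4,1) via y @ 0.2071
    (4,0) via y @ 1.2423  # hit
  → r_2 = 1.2423
beam 3: φ=0°, α=300°
  direction (0.5000, -0.8660); cell (4,2); t to first gridline: x 1.1600, y 0.2309 (then +2.0000 / +1.1547)
    (4,1) via y @ 0.2309
    (5,1) via x @ 1.1600
    (5,0) via y @ 1.3856  # hit
  → r_3 = 1.3856
beam 4: φ=45°, α=345°
  direction (0.9659, -0.2588); cell (4,2); t to first gridline: x 0.6005, y 0.7727 (then +1.0353 / +3.8637)
    (5,2) via x @ 0.6005
    (5,1) via y @ 0.7727
    (6,1) via x @ 1.6357
    (7,1) via x @ 2.6710
    (8,1) via x @ 3.7063  # hit
  → r_4 = 3.7063
beam 5: φ=90°, α=30°
  direction (0.8660, 0.5000); cell (4,2); t to first gridline: x 0.6697, y 1.6000 (then +1.1547 / +2.0000)
    (5,2) via x @ 0.6697
    (5,3) via y @ 1.6000
    (6,3) via x @ 1.8244
    (7,3) via x @ 2.9791
    (7,4) via y @ 3.6000
    (8,4) via x @ 4.1338
    (9,4) via x @ 5.2885  # hit
  → r_5 = 5.2885

ranges = [2.4000, 1.2423, 1.3856, 3.7063, 5.2885]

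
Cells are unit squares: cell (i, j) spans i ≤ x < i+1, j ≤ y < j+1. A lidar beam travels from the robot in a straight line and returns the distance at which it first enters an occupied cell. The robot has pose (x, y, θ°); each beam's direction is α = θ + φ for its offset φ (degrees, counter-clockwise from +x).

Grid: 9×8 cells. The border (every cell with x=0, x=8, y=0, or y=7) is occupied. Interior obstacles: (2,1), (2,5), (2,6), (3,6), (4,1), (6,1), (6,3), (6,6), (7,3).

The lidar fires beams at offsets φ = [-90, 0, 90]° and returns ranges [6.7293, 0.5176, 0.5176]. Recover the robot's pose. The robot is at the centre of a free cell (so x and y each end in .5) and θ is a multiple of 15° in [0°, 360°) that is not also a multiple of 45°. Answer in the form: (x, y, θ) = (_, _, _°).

(x, y, θ) = (7.5, 4.5, 285°)

Enumerate (i+0.5, j+0.5, θ) over the 33 free cells and 16 admissible headings. For each, cast all 3 beams and compare to the given ranges.
  (2.5, 2.5, 75°): beam 1 = 1.9319 ≠ 6.7293 ✗
  (7.5, 1.5, 255°): beam 1 = 0.5176 ≠ 6.7293 ✗
  (4.5, 3.5, 165°): beam 1 = 3.6235 ≠ 6.7293 ✗
  (1.5, 6.5, 75°): beam 1 = 0.5176 ≠ 6.7293 ✗
  …
  (7.5, 4.5, 285°): r_1=6.7293, r_2=0.5176, r_3=0.5176 — all match ✓
Unique over the lattice → pose = (7.5, 4.5, 285°).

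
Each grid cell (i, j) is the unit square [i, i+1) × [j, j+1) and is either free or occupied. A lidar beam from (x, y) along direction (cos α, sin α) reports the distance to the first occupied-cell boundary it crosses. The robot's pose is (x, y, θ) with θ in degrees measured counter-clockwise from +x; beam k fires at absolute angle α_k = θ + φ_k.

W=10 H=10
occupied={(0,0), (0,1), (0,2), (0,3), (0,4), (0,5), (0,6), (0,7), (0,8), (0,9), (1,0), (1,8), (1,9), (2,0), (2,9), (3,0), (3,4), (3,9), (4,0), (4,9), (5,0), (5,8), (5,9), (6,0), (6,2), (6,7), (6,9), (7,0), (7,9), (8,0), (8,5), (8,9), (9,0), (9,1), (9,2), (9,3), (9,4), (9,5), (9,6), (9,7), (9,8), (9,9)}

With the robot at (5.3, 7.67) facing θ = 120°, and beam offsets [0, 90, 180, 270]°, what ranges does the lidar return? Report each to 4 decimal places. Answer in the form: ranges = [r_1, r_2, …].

ranges = [0.3811, 4.9652, 7.4000, 0.6600]

beam 1: φ=0°, α=120°
  cosα=-0.5000 sinα=0.8660 | (5,7) | tMaxX 0.6000 tMaxY 0.3811 | tΔX 2.0000 tΔY 1.1547
    t=0.3811 [y] (5,8) — stop
  → r_1 = 0.3811
beam 2: φ=90°, α=210°
  cosα=-0.8660 sinα=-0.5000 | (5,7) | tMaxX 0.3464 tMaxY 1.3400 | tΔX 1.1547 tΔY 2.0000
    t=0.3464 [x] (4,7)
    t=1.3400 [y] (4,6)
    t=1.5011 [x] (3,6)
    t=2.6558 [x] (2,6)
    t=3.3400 [y] (2,5)
    t=3.8105 [x] (1,5)
    t=4.9652 [x] (0,5) — stop
  → r_2 = 4.9652
beam 3: φ=180°, α=300°
  cosα=0.5000 sinα=-0.8660 | (5,7) | tMaxX 1.4000 tMaxY 0.7736 | tΔX 2.0000 tΔY 1.1547
    t=0.7736 [y] (5,6)
    t=1.4000 [x] (6,6)
    t=1.9283 [y] (6,5)
    t=3.0831 [y] (6,4)
    t=3.4000 [x] (7,4)
    t=4.2378 [y] (7,3)
    t=5.3925 [y] (7,2)
    t=5.4000 [x] (8,2)
    t=6.5472 [y] (8,1)
    t=7.4000 [x] (9,1) — stop
  → r_3 = 7.4000
beam 4: φ=270°, α=30°
  cosα=0.8660 sinα=0.5000 | (5,7) | tMaxX 0.8083 tMaxY 0.6600 | tΔX 1.1547 tΔY 2.0000
    t=0.6600 [y] (5,8) — stop
  → r_4 = 0.6600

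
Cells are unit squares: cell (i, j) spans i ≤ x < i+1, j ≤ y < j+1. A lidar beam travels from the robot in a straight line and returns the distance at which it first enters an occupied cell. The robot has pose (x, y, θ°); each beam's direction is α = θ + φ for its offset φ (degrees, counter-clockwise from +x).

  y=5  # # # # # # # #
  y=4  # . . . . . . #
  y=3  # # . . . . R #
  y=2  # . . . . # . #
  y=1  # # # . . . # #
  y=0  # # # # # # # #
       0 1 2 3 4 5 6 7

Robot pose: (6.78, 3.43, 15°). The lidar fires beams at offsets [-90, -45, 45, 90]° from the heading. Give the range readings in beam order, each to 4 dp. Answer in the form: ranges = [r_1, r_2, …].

beam 1: φ=-90°, α=285°
  cosα=0.2588 sinα=-0.9659 | (6,3) | tMaxX 0.8500 tMaxY 0.4452 | tΔX 3.8637 tΔY 1.0353
    t=0.4452 [y] (6,2)
    t=0.8500 [x] (7,2) — stop
  → r_1 = 0.8500
beam 2: φ=-45°, α=330°
  cosα=0.8660 sinα=-0.5000 | (6,3) | tMaxX 0.2540 tMaxY 0.8600 | tΔX 1.1547 tΔY 2.0000
    t=0.2540 [x] (7,3) — stop
  → r_2 = 0.2540
beam 3: φ=45°, α=60°
  cosα=0.5000 sinα=0.8660 | (6,3) | tMaxX 0.4400 tMaxY 0.6582 | tΔX 2.0000 tΔY 1.1547
    t=0.4400 [x] (7,3) — stop
  → r_3 = 0.4400
beam 4: φ=90°, α=105°
  cosα=-0.2588 sinα=0.9659 | (6,3) | tMaxX 3.0137 tMaxY 0.5901 | tΔX 3.8637 tΔY 1.0353
    t=0.5901 [y] (6,4)
    t=1.6254 [y] (6,5) — stop
  → r_4 = 1.6254

ranges = [0.8500, 0.2540, 0.4400, 1.6254]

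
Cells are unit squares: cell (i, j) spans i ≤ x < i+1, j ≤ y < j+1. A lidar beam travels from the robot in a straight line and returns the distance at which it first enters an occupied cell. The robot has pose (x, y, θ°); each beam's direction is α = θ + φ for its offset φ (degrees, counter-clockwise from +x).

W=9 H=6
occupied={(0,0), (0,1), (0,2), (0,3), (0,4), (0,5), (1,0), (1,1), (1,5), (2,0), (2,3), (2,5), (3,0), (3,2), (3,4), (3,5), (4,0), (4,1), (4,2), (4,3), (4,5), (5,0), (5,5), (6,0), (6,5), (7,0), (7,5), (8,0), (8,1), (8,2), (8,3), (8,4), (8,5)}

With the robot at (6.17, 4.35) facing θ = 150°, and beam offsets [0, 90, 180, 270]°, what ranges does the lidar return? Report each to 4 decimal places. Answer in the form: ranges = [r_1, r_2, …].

ranges = [1.3000, 2.3400, 2.1131, 0.7506]

beam 1: φ=0°, α=150°
  dir = (cos 150°, sin 150°) = (-0.8660, 0.5000); from cell (6,4)
  next x-line at t=0.1963, next y-line at t=1.3000; Δt_x=1.1547, Δt_y=2.0000
    x: enter (5,4) at t=0.1963
    y: enter (5,5) at t=1.3000 ← occupied
  → r_1 = 1.3000
beam 2: φ=90°, α=240°
  dir = (cos 240°, sin 240°) = (-0.5000, -0.8660); from cell (6,4)
  next x-line at t=0.3400, next y-line at t=0.4041; Δt_x=2.0000, Δt_y=1.1547
    x: enter (5,4) at t=0.3400
    y: enter (5,3) at t=0.4041
    y: enter (5,2) at t=1.5588
    x: enter (4,2) at t=2.3400 ← occupied
  → r_2 = 2.3400
beam 3: φ=180°, α=330°
  dir = (cos 330°, sin 330°) = (0.8660, -0.5000); from cell (6,4)
  next x-line at t=0.9584, next y-line at t=0.7000; Δt_x=1.1547, Δt_y=2.0000
    y: enter (6,3) at t=0.7000
    x: enter (7,3) at t=0.9584
    x: enter (8,3) at t=2.1131 ← occupied
  → r_3 = 2.1131
beam 4: φ=270°, α=60°
  dir = (cos 60°, sin 60°) = (0.5000, 0.8660); from cell (6,4)
  next x-line at t=1.6600, next y-line at t=0.7506; Δt_x=2.0000, Δt_y=1.1547
    y: enter (6,5) at t=0.7506 ← occupied
  → r_4 = 0.7506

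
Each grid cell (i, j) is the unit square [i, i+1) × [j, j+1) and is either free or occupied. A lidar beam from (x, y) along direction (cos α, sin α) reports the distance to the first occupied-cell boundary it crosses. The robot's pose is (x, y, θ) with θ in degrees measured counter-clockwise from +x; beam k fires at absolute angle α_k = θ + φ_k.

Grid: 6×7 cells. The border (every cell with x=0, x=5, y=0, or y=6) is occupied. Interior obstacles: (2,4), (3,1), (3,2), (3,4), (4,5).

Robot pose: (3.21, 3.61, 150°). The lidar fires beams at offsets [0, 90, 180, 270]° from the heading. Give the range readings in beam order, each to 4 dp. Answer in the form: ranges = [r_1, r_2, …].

ranges = [0.7800, 3.0138, 2.0669, 0.4503]

beam 1: φ=0°, α=150°
  cosα=-0.8660 sinα=0.5000 | (3,3) | tMaxX 0.2425 tMaxY 0.7800 | tΔX 1.1547 tΔY 2.0000
    t=0.2425 [x] (2,3)
    t=0.7800 [y] (2,4) — stop
  → r_1 = 0.7800
beam 2: φ=90°, α=240°
  cosα=-0.5000 sinα=-0.8660 | (3,3) | tMaxX 0.4200 tMaxY 0.7044 | tΔX 2.0000 tΔY 1.1547
    t=0.4200 [x] (2,3)
    t=0.7044 [y] (2,2)
    t=1.8591 [y] (2,1)
    t=2.4200 [x] (1,1)
    t=3.0138 [y] (1,0) — stop
  → r_2 = 3.0138
beam 3: φ=180°, α=330°
  cosα=0.8660 sinα=-0.5000 | (3,3) | tMaxX 0.9122 tMaxY 1.2200 | tΔX 1.1547 tΔY 2.0000
    t=0.9122 [x] (4,3)
    t=1.2200 [y] (4,2)
    t=2.0669 [x] (5,2) — stop
  → r_3 = 2.0669
beam 4: φ=270°, α=60°
  cosα=0.5000 sinα=0.8660 | (3,3) | tMaxX 1.5800 tMaxY 0.4503 | tΔX 2.0000 tΔY 1.1547
    t=0.4503 [y] (3,4) — stop
  → r_4 = 0.4503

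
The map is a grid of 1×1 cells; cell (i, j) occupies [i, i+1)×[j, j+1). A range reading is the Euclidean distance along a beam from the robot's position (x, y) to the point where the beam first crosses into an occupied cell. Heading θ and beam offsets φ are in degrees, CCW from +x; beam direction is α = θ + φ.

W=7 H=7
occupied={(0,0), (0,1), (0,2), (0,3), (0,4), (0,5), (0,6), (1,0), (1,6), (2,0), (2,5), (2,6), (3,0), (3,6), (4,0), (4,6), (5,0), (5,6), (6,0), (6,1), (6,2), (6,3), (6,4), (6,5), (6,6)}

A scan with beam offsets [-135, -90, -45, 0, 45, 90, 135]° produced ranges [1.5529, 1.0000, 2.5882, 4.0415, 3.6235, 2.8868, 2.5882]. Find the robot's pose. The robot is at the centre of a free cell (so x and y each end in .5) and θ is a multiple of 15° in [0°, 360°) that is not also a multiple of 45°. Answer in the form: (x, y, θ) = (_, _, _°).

The pose lattice has 24·16 = 384 candidates. Test each by forward raycasting.
  (5.5, 3.5, 30°): beam 1 = 2.5882 ≠ 1.5529 ✗
  (2.5, 4.5, 15°): beam 1 = 3.0000 ≠ 1.5529 ✗
  (1.5, 2.5, 345°): beam 1 = 0.5774 ≠ 1.5529 ✗
  (4.5, 5.5, 255°): beam 1 = 0.5774 ≠ 1.5529 ✗
  (5.5, 1.5, 165°): beam 1 = 0.5774 ≠ 1.5529 ✗
  …
  (3.5, 4.5, 240°): r_1=1.5529, r_2=1.0000, r_3=2.5882, r_4=4.0415, r_5=3.6235, r_6=2.8868, r_7=2.5882 — all match ✓
Unique over the lattice → pose = (3.5, 4.5, 240°).

(x, y, θ) = (3.5, 4.5, 240°)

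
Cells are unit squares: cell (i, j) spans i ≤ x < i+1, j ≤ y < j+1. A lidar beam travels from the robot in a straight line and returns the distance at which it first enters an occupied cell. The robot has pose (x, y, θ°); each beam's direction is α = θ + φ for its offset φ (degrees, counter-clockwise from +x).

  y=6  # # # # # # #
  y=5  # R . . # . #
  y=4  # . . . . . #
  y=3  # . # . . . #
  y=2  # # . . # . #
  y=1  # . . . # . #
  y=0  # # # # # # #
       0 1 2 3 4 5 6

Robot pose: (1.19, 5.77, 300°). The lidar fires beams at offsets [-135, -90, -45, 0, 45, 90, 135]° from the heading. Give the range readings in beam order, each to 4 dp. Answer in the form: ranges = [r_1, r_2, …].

ranges = [0.1967, 0.2194, 0.7341, 2.0438, 2.9091, 0.4600, 0.2381]

beam 1: φ=-135°, α=165°
  d=(-0.9659,0.2588)  start (1,5)  tX=0.1967 tY=0.8887  stride 1/|dx|=1.0353 1/|dy|=3.8637
    cross x-line → (0,5), t=0.1967 (wall)
  → r_1 = 0.1967
beam 2: φ=-90°, α=210°
  d=(-0.8660,-0.5000)  start (1,5)  tX=0.2194 tY=1.5400  stride 1/|dx|=1.1547 1/|dy|=2.0000
    cross x-line → (0,5), t=0.2194 (wall)
  → r_2 = 0.2194
beam 3: φ=-45°, α=255°
  d=(-0.2588,-0.9659)  start (1,5)  tX=0.7341 tY=0.7972  stride 1/|dx|=3.8637 1/|dy|=1.0353
    cross x-line → (0,5), t=0.7341 (wall)
  → r_3 = 0.7341
beam 4: φ=0°, α=300°
  d=(0.5000,-0.8660)  start (1,5)  tX=1.6200 tY=0.8891  stride 1/|dx|=2.0000 1/|dy|=1.1547
    cross y-line → (1,4), t=0.8891
    cross x-line → (2,4), t=1.6200
    cross y-line → (2,3), t=2.0438 (wall)
  → r_4 = 2.0438
beam 5: φ=45°, α=345°
  d=(0.9659,-0.2588)  start (1,5)  tX=0.8386 tY=2.9751  stride 1/|dx|=1.0353 1/|dy|=3.8637
    cross x-line → (2,5), t=0.8386
    cross x-line → (3,5), t=1.8738
    cross x-line → (4,5), t=2.9091 (wall)
  → r_5 = 2.9091
beam 6: φ=90°, α=30°
  d=(0.8660,0.5000)  start (1,5)  tX=0.9353 tY=0.4600  stride 1/|dx|=1.1547 1/|dy|=2.0000
    cross y-line → (1,6), t=0.4600 (wall)
  → r_6 = 0.4600
beam 7: φ=135°, α=75°
  d=(0.2588,0.9659)  start (1,5)  tX=3.1296 tY=0.2381  stride 1/|dx|=3.8637 1/|dy|=1.0353
    cross y-line → (1,6), t=0.2381 (wall)
  → r_7 = 0.2381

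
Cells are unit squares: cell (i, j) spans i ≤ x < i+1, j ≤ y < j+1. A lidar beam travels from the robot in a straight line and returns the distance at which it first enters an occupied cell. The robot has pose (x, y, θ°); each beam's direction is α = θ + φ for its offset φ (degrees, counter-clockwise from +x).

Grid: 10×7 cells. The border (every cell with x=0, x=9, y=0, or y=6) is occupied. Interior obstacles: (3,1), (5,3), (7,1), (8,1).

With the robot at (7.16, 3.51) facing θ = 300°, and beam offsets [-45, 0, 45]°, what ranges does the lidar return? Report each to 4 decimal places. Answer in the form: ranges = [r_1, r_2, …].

ranges = [2.5985, 1.7436, 1.9049]

beam 1: φ=-45°, α=255°
  dir = (cos 255°, sin 255°) = (-0.2588, -0.9659); from cell (7,3)
  next x-line at t=0.6182, next y-line at t=0.5280; Δt_x=3.8637, Δt_y=1.0353
    y: enter (7,2) at t=0.5280
    x: enter (6,2) at t=0.6182
    y: enter (6,1) at t=1.5633
    y: enter (6,0) at t=2.5985 ← occupied
  → r_1 = 2.5985
beam 2: φ=0°, α=300°
  dir = (cos 300°, sin 300°) = (0.5000, -0.8660); from cell (7,3)
  next x-line at t=1.6800, next y-line at t=0.5889; Δt_x=2.0000, Δt_y=1.1547
    y: enter (7,2) at t=0.5889
    x: enter (8,2) at t=1.6800
    y: enter (8,1) at t=1.7436 ← occupied
  → r_2 = 1.7436
beam 3: φ=45°, α=345°
  dir = (cos 345°, sin 345°) = (0.9659, -0.2588); from cell (7,3)
  next x-line at t=0.8696, next y-line at t=1.9705; Δt_x=1.0353, Δt_y=3.8637
    x: enter (8,3) at t=0.8696
    x: enter (9,3) at t=1.9049 ← occupied
  → r_3 = 1.9049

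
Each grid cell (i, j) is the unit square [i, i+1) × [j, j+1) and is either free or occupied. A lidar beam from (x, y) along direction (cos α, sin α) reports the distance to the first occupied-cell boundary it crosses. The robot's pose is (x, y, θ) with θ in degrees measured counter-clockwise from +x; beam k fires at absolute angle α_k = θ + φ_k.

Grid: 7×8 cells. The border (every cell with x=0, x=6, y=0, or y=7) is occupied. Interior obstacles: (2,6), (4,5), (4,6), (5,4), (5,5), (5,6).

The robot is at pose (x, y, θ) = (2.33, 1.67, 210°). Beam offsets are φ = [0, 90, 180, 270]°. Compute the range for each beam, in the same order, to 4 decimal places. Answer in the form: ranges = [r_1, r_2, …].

ranges = [1.3400, 0.7736, 4.2378, 2.6600]

beam 1: φ=0°, α=210°
  direction (-0.8660, -0.5000); cell (2,1); t to first gridline: x 0.3811, y 1.3400 (then +1.1547 / +2.0000)
    (1,1) via x @ 0.3811
    (1,0) via y @ 1.3400  # hit
  → r_1 = 1.3400
beam 2: φ=90°, α=300°
  direction (0.5000, -0.8660); cell (2,1); t to first gridline: x 1.3400, y 0.7736 (then +2.0000 / +1.1547)
    (2,0) via y @ 0.7736  # hit
  → r_2 = 0.7736
beam 3: φ=180°, α=30°
  direction (0.8660, 0.5000); cell (2,1); t to first gridline: x 0.7736, y 0.6600 (then +1.1547 / +2.0000)
    (2,2) via y @ 0.6600
    (3,2) via x @ 0.7736
    (4,2) via x @ 1.9283
    (4,3) via y @ 2.6600
    (5,3) via x @ 3.0831
    (6,3) via x @ 4.2378  # hit
  → r_3 = 4.2378
beam 4: φ=270°, α=120°
  direction (-0.5000, 0.8660); cell (2,1); t to first gridline: x 0.6600, y 0.3811 (then +2.0000 / +1.1547)
    (2,2) via y @ 0.3811
    (1,2) via x @ 0.6600
    (1,3) via y @ 1.5358
    (0,3) via x @ 2.6600  # hit
  → r_4 = 2.6600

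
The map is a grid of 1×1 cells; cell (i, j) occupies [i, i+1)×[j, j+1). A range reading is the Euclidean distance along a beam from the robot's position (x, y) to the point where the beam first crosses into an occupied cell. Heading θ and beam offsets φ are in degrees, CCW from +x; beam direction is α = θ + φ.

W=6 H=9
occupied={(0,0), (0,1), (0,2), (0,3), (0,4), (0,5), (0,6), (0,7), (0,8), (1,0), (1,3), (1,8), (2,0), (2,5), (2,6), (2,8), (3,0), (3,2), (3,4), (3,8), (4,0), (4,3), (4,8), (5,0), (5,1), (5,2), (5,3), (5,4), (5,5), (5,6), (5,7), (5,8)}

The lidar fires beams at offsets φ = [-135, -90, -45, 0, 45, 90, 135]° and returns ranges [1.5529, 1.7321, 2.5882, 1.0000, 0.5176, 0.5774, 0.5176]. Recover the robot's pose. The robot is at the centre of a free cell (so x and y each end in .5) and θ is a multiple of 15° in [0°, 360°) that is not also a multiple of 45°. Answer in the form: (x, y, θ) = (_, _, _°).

The pose lattice has 22·16 = 352 candidates. Test each by forward raycasting.
  (4.5, 5.5, 30°): beam 2 = 1.0000 ≠ 1.7321 ✗
  (1.5, 2.5, 120°): beam 2 = 2.8868 ≠ 1.7321 ✗
  (4.5, 7.5, 60°): beam 1 = 1.9319 ≠ 1.5529 ✗
  (4.5, 4.5, 285°): beam 1 = 0.5774 ≠ 1.5529 ✗
  …
  (3.5, 5.5, 120°): r_1=1.5529, r_2=1.7321, r_3=2.5882, r_4=1.0000, r_5=0.5176, r_6=0.5774, r_7=0.5176 — all match ✓
Only this pose fits every beam.

(x, y, θ) = (3.5, 5.5, 120°)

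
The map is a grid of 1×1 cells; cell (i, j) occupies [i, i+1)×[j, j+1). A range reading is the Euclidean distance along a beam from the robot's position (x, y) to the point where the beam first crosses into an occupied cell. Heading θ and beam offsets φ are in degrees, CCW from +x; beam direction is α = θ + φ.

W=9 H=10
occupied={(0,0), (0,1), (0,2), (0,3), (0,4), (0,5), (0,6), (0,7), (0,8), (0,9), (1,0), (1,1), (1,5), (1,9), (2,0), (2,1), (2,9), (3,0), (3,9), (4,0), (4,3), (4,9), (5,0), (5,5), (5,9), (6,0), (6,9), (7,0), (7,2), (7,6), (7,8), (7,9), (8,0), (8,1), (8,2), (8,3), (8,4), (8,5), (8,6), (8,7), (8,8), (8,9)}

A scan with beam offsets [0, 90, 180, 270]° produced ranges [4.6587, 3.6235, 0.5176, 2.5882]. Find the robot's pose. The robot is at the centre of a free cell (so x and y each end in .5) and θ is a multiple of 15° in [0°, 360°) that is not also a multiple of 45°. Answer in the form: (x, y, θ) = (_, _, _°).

Candidates: 48 free-cell centres × 16 headings = 768 poses. Raycast each; keep the one whose scan matches to 4 dp.
  (5.5, 8.5, 75°): beam 1 = 0.5176 ≠ 4.6587 ✗
  (7.5, 7.5, 75°): beam 1 = 0.5176 ≠ 4.6587 ✗
  (3.5, 4.5, 345°): beam 2 = 4.6587 ≠ 3.6235 ✗
  (7.5, 7.5, 195°): beam 1 = 5.7956 ≠ 4.6587 ✗
  …
  (6.5, 6.5, 195°): r_1=4.6587, r_2=3.6235, r_3=0.5176, r_4=2.5882 — all match ✓
Unique over the lattice → pose = (6.5, 6.5, 195°).

(x, y, θ) = (6.5, 6.5, 195°)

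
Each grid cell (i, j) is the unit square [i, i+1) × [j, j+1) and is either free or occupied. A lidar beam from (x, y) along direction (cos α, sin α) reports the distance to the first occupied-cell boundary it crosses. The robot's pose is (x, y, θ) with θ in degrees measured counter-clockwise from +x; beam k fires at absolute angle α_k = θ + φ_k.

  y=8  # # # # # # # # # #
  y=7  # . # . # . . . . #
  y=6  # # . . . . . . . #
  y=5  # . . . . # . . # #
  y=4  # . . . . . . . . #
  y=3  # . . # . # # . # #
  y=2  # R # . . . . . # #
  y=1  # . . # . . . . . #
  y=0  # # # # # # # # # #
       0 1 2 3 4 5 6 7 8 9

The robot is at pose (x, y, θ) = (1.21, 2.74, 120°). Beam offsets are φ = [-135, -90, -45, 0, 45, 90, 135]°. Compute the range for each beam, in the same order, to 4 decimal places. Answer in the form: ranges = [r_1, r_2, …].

beam 1: φ=-135°, α=345°
  dir = (cos 345°, sin 345°) = (0.9659, -0.2588); from cell (1,2)
  next x-line at t=0.8179, next y-line at t=2.8591; Δt_x=1.0353, Δt_y=3.8637
    x: enter (2,2) at t=0.8179 ← occupied
  → r_1 = 0.8179
beam 2: φ=-90°, α=30°
  dir = (cos 30°, sin 30°) = (0.8660, 0.5000); from cell (1,2)
  next x-line at t=0.9122, next y-line at t=0.5200; Δt_x=1.1547, Δt_y=2.0000
    y: enter (1,3) at t=0.5200
    x: enter (2,3) at t=0.9122
    x: enter (3,3) at t=2.0669 ← occupied
  → r_2 = 2.0669
beam 3: φ=-45°, α=75°
  dir = (cos 75°, sin 75°) = (0.2588, 0.9659); from cell (1,2)
  next x-line at t=3.0523, next y-line at t=0.2692; Δt_x=3.8637, Δt_y=1.0353
    y: enter (1,3) at t=0.2692
    y: enter (1,4) at t=1.3044
    y: enter (1,5) at t=2.3397
    x: enter (2,5) at t=3.0523
    y: enter (2,6) at t=3.3750
    y: enter (2,7) at t=4.4103 ← occupied
  → r_3 = 4.4103
beam 4: φ=0°, α=120°
  dir = (cos 120°, sin 120°) = (-0.5000, 0.8660); from cell (1,2)
  next x-line at t=0.4200, next y-line at t=0.3002; Δt_x=2.0000, Δt_y=1.1547
    y: enter (1,3) at t=0.3002
    x: enter (0,3) at t=0.4200 ← occupied
  → r_4 = 0.4200
beam 5: φ=45°, α=165°
  dir = (cos 165°, sin 165°) = (-0.9659, 0.2588); from cell (1,2)
  next x-line at t=0.2174, next y-line at t=1.0046; Δt_x=1.0353, Δt_y=3.8637
    x: enter (0,2) at t=0.2174 ← occupied
  → r_5 = 0.2174
beam 6: φ=90°, α=210°
  dir = (cos 210°, sin 210°) = (-0.8660, -0.5000); from cell (1,2)
  next x-line at t=0.2425, next y-line at t=1.4800; Δt_x=1.1547, Δt_y=2.0000
    x: enter (0,2) at t=0.2425 ← occupied
  → r_6 = 0.2425
beam 7: φ=135°, α=255°
  dir = (cos 255°, sin 255°) = (-0.2588, -0.9659); from cell (1,2)
  next x-line at t=0.8114, next y-line at t=0.7661; Δt_x=3.8637, Δt_y=1.0353
    y: enter (1,1) at t=0.7661
    x: enter (0,1) at t=0.8114 ← occupied
  → r_7 = 0.8114

ranges = [0.8179, 2.0669, 4.4103, 0.4200, 0.2174, 0.2425, 0.8114]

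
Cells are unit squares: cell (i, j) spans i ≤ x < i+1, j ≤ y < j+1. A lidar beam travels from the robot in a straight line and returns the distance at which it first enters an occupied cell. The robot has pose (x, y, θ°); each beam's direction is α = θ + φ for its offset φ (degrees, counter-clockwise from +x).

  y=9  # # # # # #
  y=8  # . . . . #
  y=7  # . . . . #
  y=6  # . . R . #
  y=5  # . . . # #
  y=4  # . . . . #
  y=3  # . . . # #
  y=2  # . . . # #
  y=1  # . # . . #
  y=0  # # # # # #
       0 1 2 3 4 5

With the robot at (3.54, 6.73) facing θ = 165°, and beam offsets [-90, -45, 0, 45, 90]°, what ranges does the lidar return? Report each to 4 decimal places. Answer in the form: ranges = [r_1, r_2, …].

ranges = [2.3501, 2.6212, 2.6296, 2.9329, 4.8969]

beam 1: φ=-90°, α=75°
  dir = (cos 75°, sin 75°) = (0.2588, 0.9659); from cell (3,6)
  next x-line at t=1.7773, next y-line at t=0.2795; Δt_x=3.8637, Δt_y=1.0353
    y: enter (3,7) at t=0.2795
    y: enter (3,8) at t=1.3148
    x: enter (4,8) at t=1.7773
    y: enter (4,9) at t=2.3501 ← occupied
  → r_1 = 2.3501
beam 2: φ=-45°, α=120°
  dir = (cos 120°, sin 120°) = (-0.5000, 0.8660); from cell (3,6)
  next x-line at t=1.0800, next y-line at t=0.3118; Δt_x=2.0000, Δt_y=1.1547
    y: enter (3,7) at t=0.3118
    x: enter (2,7) at t=1.0800
    y: enter (2,8) at t=1.4665
    y: enter (2,9) at t=2.6212 ← occupied
  → r_2 = 2.6212
beam 3: φ=0°, α=165°
  dir = (cos 165°, sin 165°) = (-0.9659, 0.2588); from cell (3,6)
  next x-line at t=0.5590, next y-line at t=1.0432; Δt_x=1.0353, Δt_y=3.8637
    x: enter (2,6) at t=0.5590
    y: enter (2,7) at t=1.0432
    x: enter (1,7) at t=1.5943
    x: enter (0,7) at t=2.6296 ← occupied
  → r_3 = 2.6296
beam 4: φ=45°, α=210°
  dir = (cos 210°, sin 210°) = (-0.8660, -0.5000); from cell (3,6)
  next x-line at t=0.6235, next y-line at t=1.4600; Δt_x=1.1547, Δt_y=2.0000
    x: enter (2,6) at t=0.6235
    y: enter (2,5) at t=1.4600
    x: enter (1,5) at t=1.7782
    x: enter (0,5) at t=2.9329 ← occupied
  → r_4 = 2.9329
beam 5: φ=90°, α=255°
  dir = (cos 255°, sin 255°) = (-0.2588, -0.9659); from cell (3,6)
  next x-line at t=2.0864, next y-line at t=0.7558; Δt_x=3.8637, Δt_y=1.0353
    y: enter (3,5) at t=0.7558
    y: enter (3,4) at t=1.7910
    x: enter (2,4) at t=2.0864
    y: enter (2,3) at t=2.8263
    y: enter (2,2) at t=3.8616
    y: enter (2,1) at t=4.8969 ← occupied
  → r_5 = 4.8969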